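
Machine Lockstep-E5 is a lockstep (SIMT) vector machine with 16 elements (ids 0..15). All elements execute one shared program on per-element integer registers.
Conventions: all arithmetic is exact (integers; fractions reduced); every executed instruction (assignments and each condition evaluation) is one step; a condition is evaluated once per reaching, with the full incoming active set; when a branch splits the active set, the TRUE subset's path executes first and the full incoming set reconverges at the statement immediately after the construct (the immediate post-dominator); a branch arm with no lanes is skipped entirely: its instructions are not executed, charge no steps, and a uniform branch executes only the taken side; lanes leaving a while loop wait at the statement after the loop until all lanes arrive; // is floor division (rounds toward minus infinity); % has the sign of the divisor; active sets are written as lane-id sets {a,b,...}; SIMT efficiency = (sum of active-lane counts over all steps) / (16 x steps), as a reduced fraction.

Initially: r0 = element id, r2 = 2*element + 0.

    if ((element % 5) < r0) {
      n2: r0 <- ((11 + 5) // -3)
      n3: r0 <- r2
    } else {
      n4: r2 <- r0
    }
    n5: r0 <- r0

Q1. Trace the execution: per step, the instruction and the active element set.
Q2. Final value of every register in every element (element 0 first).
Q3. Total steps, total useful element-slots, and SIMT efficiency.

step 0: eval ((element % 5) < r0)    {0,1,2,3,4,5,6,7,8,9,10,11,12,13,14,15}
step 1: r0 <- ((11 + 5) // -3)       {5,6,7,8,9,10,11,12,13,14,15}
step 2: r0 <- r2                     {5,6,7,8,9,10,11,12,13,14,15}
step 3: r2 <- r0                     {0,1,2,3,4}
step 4: r0 <- r0                     {0,1,2,3,4,5,6,7,8,9,10,11,12,13,14,15}

Answer: 5 steps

r0: 0,1,2,3,4,10,12,14,16,18,20,22,24,26,28,30
r2: 0,1,2,3,4,10,12,14,16,18,20,22,24,26,28,30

steps = 5; useful = 59; efficiency = 59/80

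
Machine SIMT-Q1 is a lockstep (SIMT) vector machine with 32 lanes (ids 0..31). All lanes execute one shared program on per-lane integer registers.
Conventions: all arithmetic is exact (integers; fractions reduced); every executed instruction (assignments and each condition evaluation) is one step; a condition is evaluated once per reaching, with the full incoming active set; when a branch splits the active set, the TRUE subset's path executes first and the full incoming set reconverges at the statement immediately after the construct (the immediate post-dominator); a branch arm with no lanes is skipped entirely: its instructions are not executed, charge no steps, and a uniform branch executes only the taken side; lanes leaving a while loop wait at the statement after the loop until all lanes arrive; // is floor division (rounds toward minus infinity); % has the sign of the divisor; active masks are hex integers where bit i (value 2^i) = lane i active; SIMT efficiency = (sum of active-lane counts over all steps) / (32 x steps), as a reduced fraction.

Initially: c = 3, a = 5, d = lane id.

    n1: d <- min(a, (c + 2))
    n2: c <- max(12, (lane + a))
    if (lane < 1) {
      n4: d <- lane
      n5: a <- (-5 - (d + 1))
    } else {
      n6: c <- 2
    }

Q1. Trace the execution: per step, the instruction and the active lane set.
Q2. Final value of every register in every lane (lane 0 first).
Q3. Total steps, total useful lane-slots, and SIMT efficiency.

step 0: d <- min(a, (c + 2))         0xffffffff
step 1: c <- max(12, (lane + a))     0xffffffff
step 2: eval (lane < 1)              0xffffffff
step 3: d <- lane                    0x00000001
step 4: a <- (-5 - (d + 1))          0x00000001
step 5: c <- 2                       0xfffffffe

Answer: 6 steps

c: 12,2,2,2,2,2,2,2,2,2,2,2,2,2,2,2,2,2,2,2,2,2,2,2,2,2,2,2,2,2,2,2
a: -6,5,5,5,5,5,5,5,5,5,5,5,5,5,5,5,5,5,5,5,5,5,5,5,5,5,5,5,5,5,5,5
d: 0,5,5,5,5,5,5,5,5,5,5,5,5,5,5,5,5,5,5,5,5,5,5,5,5,5,5,5,5,5,5,5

steps = 6; useful = 129; efficiency = 129/192 = 43/64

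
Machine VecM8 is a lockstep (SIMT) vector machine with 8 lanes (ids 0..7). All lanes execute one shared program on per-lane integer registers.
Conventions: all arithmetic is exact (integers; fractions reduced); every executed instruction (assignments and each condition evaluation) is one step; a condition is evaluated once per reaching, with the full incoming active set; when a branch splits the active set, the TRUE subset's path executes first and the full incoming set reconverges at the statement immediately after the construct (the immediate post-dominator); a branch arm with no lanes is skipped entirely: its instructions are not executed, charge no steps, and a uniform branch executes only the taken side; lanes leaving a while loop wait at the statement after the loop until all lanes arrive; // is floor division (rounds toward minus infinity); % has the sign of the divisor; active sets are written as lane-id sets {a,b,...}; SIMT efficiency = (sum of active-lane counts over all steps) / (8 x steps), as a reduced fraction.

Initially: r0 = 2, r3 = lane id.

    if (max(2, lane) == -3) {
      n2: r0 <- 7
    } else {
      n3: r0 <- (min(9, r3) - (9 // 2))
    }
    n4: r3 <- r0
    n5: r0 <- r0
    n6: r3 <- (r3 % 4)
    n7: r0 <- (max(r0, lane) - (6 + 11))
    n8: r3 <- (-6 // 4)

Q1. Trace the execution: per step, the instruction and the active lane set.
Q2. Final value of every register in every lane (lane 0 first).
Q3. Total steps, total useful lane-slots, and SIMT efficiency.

step 0: eval (max(2, lane) == -3)    {0,1,2,3,4,5,6,7}
step 1: r0 <- (min(9, r3) - (9 // 2)) {0,1,2,3,4,5,6,7}
step 2: r3 <- r0                     {0,1,2,3,4,5,6,7}
step 3: r0 <- r0                     {0,1,2,3,4,5,6,7}
step 4: r3 <- (r3 % 4)               {0,1,2,3,4,5,6,7}
step 5: r0 <- (max(r0, lane) - (6 + 11)) {0,1,2,3,4,5,6,7}
step 6: r3 <- (-6 // 4)              {0,1,2,3,4,5,6,7}

Answer: 7 steps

r0: -17,-16,-15,-14,-13,-12,-11,-10
r3: -2,-2,-2,-2,-2,-2,-2,-2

steps = 7; useful = 56; efficiency = 56/56 = 1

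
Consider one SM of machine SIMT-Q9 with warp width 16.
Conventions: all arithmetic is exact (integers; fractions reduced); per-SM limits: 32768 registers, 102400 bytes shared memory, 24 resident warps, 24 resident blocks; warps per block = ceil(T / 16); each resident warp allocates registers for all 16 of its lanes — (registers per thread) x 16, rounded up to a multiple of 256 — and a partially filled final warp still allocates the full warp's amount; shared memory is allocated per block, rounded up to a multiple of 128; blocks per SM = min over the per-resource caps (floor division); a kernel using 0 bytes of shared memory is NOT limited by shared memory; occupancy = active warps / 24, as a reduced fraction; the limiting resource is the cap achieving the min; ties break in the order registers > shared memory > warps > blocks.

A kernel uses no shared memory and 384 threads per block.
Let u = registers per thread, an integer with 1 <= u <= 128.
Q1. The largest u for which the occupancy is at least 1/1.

Answer: u = 80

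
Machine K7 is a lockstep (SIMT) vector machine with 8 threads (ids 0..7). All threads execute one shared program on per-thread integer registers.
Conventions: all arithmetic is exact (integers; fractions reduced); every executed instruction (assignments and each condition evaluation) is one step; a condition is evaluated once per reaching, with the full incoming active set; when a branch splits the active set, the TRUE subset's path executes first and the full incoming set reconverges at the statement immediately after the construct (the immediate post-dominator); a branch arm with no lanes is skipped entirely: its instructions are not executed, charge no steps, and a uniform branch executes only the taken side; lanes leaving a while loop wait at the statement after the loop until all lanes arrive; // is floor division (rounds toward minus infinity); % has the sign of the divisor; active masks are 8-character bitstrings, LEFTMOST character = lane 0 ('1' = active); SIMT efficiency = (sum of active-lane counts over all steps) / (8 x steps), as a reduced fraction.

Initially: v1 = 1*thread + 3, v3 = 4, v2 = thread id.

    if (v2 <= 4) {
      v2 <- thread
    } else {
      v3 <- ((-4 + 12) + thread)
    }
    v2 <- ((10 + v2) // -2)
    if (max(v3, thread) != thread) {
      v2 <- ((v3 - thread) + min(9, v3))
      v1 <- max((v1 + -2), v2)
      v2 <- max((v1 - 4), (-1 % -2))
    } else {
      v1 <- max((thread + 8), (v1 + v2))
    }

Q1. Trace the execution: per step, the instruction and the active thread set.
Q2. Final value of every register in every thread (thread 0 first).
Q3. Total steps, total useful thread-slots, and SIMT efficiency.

step 0: eval (v2 <= 4)               11111111
step 1: v2 <- thread                 11111000
step 2: v3 <- ((-4 + 12) + thread)   00000111
step 3: v2 <- ((10 + v2) // -2)      11111111
step 4: eval (max(v3, thread) != thread) 11111111
step 5: v2 <- ((v3 - thread) + min(9, v3)) 11110111
step 6: v1 <- max((v1 + -2), v2)     11110111
step 7: v2 <- max((v1 - 4), (-1 % -2)) 11110111
step 8: v1 <- max((thread + 8), (v1 + v2)) 00001000

Answer: 9 steps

v1: 8,7,6,5,12,17,17,17
v3: 4,4,4,4,4,13,14,15
v2: 4,3,2,1,-7,13,13,13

steps = 9; useful = 54; efficiency = 54/72 = 3/4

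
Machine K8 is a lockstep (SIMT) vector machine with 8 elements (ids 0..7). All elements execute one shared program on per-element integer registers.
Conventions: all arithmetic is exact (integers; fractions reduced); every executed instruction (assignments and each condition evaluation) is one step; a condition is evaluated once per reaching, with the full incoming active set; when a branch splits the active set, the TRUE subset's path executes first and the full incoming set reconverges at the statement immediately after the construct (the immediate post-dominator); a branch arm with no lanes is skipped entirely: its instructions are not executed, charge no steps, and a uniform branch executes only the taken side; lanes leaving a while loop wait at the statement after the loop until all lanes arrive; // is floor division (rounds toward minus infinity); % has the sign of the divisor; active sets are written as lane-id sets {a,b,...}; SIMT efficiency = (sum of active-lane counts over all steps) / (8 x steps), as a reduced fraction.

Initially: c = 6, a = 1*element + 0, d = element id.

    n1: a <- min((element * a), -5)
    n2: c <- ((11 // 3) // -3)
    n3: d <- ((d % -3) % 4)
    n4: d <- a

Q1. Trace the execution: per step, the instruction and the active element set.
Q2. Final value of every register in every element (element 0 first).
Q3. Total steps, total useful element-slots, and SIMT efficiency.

step 0: a <- min((element * a), -5)  {0,1,2,3,4,5,6,7}
step 1: c <- ((11 // 3) // -3)       {0,1,2,3,4,5,6,7}
step 2: d <- ((d % -3) % 4)          {0,1,2,3,4,5,6,7}
step 3: d <- a                       {0,1,2,3,4,5,6,7}

Answer: 4 steps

c: -1,-1,-1,-1,-1,-1,-1,-1
a: -5,-5,-5,-5,-5,-5,-5,-5
d: -5,-5,-5,-5,-5,-5,-5,-5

steps = 4; useful = 32; efficiency = 32/32 = 1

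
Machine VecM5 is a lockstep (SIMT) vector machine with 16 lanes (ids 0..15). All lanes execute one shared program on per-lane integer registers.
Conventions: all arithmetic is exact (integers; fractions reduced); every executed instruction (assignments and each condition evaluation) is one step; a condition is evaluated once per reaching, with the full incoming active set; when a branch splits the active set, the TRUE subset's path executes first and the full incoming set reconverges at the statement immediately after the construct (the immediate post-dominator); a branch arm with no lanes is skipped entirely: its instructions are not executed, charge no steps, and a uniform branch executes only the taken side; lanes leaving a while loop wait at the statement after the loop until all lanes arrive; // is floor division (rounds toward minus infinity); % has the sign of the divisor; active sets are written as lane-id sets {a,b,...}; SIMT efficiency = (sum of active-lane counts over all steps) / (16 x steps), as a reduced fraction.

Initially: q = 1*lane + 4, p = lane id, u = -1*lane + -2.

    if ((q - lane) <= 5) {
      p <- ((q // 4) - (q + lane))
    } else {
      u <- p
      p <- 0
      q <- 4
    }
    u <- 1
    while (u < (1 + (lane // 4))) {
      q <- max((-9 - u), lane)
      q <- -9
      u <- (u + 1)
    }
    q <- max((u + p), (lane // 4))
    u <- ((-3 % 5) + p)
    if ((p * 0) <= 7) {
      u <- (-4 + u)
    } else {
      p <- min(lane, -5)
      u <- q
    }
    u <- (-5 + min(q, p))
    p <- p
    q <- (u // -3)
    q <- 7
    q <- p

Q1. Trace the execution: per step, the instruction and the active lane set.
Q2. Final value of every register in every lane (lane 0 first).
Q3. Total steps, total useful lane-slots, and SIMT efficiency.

step 0: eval ((q - lane) <= 5)       {0,1,2,3,4,5,6,7,8,9,10,11,12,13,14,15}
step 1: p <- ((q // 4) - (q + lane)) {0,1,2,3,4,5,6,7,8,9,10,11,12,13,14,15}
step 2: u <- 1                       {0,1,2,3,4,5,6,7,8,9,10,11,12,13,14,15}
step 3: eval (u < (1 + (lane // 4))) {0,1,2,3,4,5,6,7,8,9,10,11,12,13,14,15}
step 4: q <- max((-9 - u), lane)     {4,5,6,7,8,9,10,11,12,13,14,15}
step 5: q <- -9                      {4,5,6,7,8,9,10,11,12,13,14,15}
step 6: u <- (u + 1)                 {4,5,6,7,8,9,10,11,12,13,14,15}
step 7: eval (u < (1 + (lane // 4))) {4,5,6,7,8,9,10,11,12,13,14,15}
step 8: q <- max((-9 - u), lane)     {8,9,10,11,12,13,14,15}
step 9: q <- -9                      {8,9,10,11,12,13,14,15}
step 10: u <- (u + 1)                 {8,9,10,11,12,13,14,15}
step 11: eval (u < (1 + (lane // 4))) {8,9,10,11,12,13,14,15}
step 12: q <- max((-9 - u), lane)     {12,13,14,15}
step 13: q <- -9                      {12,13,14,15}
step 14: u <- (u + 1)                 {12,13,14,15}
step 15: eval (u < (1 + (lane // 4))) {12,13,14,15}
step 16: q <- max((u + p), (lane // 4)) {0,1,2,3,4,5,6,7,8,9,10,11,12,13,14,15}
step 17: u <- ((-3 % 5) + p)          {0,1,2,3,4,5,6,7,8,9,10,11,12,13,14,15}
step 18: eval ((p * 0) <= 7)          {0,1,2,3,4,5,6,7,8,9,10,11,12,13,14,15}
step 19: u <- (-4 + u)                {0,1,2,3,4,5,6,7,8,9,10,11,12,13,14,15}
step 20: u <- (-5 + min(q, p))        {0,1,2,3,4,5,6,7,8,9,10,11,12,13,14,15}
step 21: p <- p                       {0,1,2,3,4,5,6,7,8,9,10,11,12,13,14,15}
step 22: q <- (u // -3)               {0,1,2,3,4,5,6,7,8,9,10,11,12,13,14,15}
step 23: q <- 7                       {0,1,2,3,4,5,6,7,8,9,10,11,12,13,14,15}
step 24: q <- p                       {0,1,2,3,4,5,6,7,8,9,10,11,12,13,14,15}

Answer: 25 steps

q: -3,-5,-7,-9,-10,-12,-14,-16,-17,-19,-21,-23,-24,-26,-28,-30
p: -3,-5,-7,-9,-10,-12,-14,-16,-17,-19,-21,-23,-24,-26,-28,-30
u: -8,-10,-12,-14,-15,-17,-19,-21,-22,-24,-26,-28,-29,-31,-33,-35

steps = 25; useful = 304; efficiency = 304/400 = 19/25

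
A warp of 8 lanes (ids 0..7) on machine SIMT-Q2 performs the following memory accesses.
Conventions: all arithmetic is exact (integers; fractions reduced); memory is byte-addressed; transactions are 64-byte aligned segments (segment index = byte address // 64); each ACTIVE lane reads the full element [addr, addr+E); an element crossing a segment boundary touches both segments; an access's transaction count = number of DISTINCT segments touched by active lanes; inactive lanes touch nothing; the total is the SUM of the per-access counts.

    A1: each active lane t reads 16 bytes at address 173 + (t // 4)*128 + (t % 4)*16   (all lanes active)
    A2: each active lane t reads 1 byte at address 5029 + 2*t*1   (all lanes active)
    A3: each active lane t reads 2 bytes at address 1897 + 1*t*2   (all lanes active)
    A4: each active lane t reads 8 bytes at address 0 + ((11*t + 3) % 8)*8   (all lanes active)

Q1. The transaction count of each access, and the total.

A1: 4 transactions
A2: 1 transaction
A3: 1 transaction
A4: 1 transaction

Answer: 4,1,1,1; total 7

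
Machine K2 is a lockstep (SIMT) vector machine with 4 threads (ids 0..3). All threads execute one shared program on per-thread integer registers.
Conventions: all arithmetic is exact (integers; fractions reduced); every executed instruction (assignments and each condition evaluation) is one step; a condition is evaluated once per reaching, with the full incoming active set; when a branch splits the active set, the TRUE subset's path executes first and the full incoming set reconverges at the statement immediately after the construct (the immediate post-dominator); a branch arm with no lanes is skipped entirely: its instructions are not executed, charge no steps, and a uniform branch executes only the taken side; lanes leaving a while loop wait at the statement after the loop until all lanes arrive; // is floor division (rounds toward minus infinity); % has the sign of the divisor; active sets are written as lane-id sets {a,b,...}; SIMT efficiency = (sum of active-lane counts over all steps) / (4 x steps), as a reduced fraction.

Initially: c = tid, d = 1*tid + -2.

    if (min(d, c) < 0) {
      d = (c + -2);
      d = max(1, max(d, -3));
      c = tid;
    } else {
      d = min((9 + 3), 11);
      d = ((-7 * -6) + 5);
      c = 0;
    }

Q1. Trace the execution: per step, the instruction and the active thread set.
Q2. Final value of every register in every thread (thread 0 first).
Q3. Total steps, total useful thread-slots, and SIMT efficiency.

step 0: eval (min(d, c) < 0)         {0,1,2,3}
step 1: d <- (c + -2)                {0,1}
step 2: d <- max(1, max(d, -3))      {0,1}
step 3: c <- tid                     {0,1}
step 4: d <- min((9 + 3), 11)        {2,3}
step 5: d <- ((-7 * -6) + 5)         {2,3}
step 6: c <- 0                       {2,3}

Answer: 7 steps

c: 0,1,0,0
d: 1,1,47,47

steps = 7; useful = 16; efficiency = 16/28 = 4/7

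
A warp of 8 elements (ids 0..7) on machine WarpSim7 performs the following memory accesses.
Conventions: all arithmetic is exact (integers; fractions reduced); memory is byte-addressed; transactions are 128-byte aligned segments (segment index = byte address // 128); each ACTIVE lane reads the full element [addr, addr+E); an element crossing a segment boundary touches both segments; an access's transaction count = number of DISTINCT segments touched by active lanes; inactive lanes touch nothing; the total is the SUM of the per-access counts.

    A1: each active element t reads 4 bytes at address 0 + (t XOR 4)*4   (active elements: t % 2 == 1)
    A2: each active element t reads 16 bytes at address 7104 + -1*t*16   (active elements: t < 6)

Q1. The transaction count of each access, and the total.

A1: 1 transaction
A2: 2 transactions

Answer: 1,2; total 3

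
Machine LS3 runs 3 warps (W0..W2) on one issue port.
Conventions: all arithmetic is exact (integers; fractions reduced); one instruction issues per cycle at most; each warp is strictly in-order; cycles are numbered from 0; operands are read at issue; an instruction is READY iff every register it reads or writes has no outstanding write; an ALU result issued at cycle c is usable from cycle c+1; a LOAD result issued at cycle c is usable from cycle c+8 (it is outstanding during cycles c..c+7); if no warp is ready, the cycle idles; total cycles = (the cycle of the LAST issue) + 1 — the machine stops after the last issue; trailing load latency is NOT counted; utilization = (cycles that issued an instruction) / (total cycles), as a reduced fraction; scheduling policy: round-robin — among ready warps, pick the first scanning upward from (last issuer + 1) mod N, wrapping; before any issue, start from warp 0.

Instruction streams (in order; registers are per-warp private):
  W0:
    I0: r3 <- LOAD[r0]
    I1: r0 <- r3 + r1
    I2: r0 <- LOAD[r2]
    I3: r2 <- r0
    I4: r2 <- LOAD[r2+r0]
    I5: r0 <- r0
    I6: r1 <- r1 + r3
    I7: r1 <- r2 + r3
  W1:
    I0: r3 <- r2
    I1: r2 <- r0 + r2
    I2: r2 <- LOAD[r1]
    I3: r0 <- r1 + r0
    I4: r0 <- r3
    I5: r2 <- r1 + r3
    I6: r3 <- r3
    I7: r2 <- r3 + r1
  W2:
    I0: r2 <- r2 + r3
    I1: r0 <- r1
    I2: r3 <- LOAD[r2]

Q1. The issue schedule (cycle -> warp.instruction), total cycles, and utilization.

cycle 0: W0.I0
cycle 1: W1.I0
cycle 2: W2.I0
cycle 3: W1.I1
cycle 4: W2.I1
cycle 5: W1.I2
cycle 6: W2.I2
cycle 7: W1.I3
cycle 8: W0.I1
cycle 9: W1.I4
cycle 10: W0.I2
cycle 11: idle
cycle 12: idle
cycle 13: W1.I5
cycle 14: W1.I6
cycle 15: W1.I7
cycle 16: idle
cycle 17: idle
cycle 18: W0.I3
cycle 19: W0.I4
cycle 20: W0.I5
cycle 21: W0.I6
cycle 22: idle
cycle 23: idle
cycle 24: idle
cycle 25: idle
cycle 26: idle
cycle 27: W0.I7

Answer: 28 cycles, utilization 19/28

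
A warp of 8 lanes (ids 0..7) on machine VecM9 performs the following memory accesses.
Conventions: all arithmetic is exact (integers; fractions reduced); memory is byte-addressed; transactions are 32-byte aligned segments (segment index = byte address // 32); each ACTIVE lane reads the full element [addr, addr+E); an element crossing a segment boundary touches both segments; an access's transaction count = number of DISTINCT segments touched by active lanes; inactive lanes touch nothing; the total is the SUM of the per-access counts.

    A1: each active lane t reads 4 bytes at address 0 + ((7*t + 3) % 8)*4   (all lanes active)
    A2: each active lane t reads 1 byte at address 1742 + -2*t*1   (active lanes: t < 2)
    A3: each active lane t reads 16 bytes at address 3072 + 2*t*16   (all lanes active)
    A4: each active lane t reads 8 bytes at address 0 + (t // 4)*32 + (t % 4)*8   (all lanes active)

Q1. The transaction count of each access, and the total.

A1: 1 transaction
A2: 1 transaction
A3: 8 transactions
A4: 2 transactions

Answer: 1,1,8,2; total 12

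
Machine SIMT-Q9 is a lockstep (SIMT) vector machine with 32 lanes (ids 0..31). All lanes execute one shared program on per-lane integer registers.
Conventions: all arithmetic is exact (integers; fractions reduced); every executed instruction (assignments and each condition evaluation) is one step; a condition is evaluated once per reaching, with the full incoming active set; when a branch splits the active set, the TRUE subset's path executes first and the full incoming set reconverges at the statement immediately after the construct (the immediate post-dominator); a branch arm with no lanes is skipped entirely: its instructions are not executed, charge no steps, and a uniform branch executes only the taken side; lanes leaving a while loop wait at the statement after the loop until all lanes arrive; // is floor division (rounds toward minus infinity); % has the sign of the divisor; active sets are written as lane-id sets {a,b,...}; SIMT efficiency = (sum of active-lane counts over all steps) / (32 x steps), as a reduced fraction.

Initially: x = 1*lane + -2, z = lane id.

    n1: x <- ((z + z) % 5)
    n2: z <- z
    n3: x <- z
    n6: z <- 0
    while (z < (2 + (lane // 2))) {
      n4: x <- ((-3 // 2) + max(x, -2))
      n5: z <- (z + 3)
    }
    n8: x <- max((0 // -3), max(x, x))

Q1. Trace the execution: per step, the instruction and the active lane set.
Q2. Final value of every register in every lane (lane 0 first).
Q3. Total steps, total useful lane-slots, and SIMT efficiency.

step 0: x <- ((z + z) % 5)           {0,1,2,3,4,5,6,7,8,9,10,11,12,13,14,15,16,17,18,19,20,21,22,23,24,25,26,27,28,29,30,31}
step 1: z <- z                       {0,1,2,3,4,5,6,7,8,9,10,11,12,13,14,15,16,17,18,19,20,21,22,23,24,25,26,27,28,29,30,31}
step 2: x <- z                       {0,1,2,3,4,5,6,7,8,9,10,11,12,13,14,15,16,17,18,19,20,21,22,23,24,25,26,27,28,29,30,31}
step 3: z <- 0                       {0,1,2,3,4,5,6,7,8,9,10,11,12,13,14,15,16,17,18,19,20,21,22,23,24,25,26,27,28,29,30,31}
step 4: eval (z < (2 + (lane // 2))) {0,1,2,3,4,5,6,7,8,9,10,11,12,13,14,15,16,17,18,19,20,21,22,23,24,25,26,27,28,29,30,31}
step 5: x <- ((-3 // 2) + max(x, -2)) {0,1,2,3,4,5,6,7,8,9,10,11,12,13,14,15,16,17,18,19,20,21,22,23,24,25,26,27,28,29,30,31}
step 6: z <- (z + 3)                 {0,1,2,3,4,5,6,7,8,9,10,11,12,13,14,15,16,17,18,19,20,21,22,23,24,25,26,27,28,29,30,31}
step 7: eval (z < (2 + (lane // 2))) {0,1,2,3,4,5,6,7,8,9,10,11,12,13,14,15,16,17,18,19,20,21,22,23,24,25,26,27,28,29,30,31}
step 8: x <- ((-3 // 2) + max(x, -2)) {4,5,6,7,8,9,10,11,12,13,14,15,16,17,18,19,20,21,22,23,24,25,26,27,28,29,30,31}
step 9: z <- (z + 3)                 {4,5,6,7,8,9,10,11,12,13,14,15,16,17,18,19,20,21,22,23,24,25,26,27,28,29,30,31}
step 10: eval (z < (2 + (lane // 2))) {4,5,6,7,8,9,10,11,12,13,14,15,16,17,18,19,20,21,22,23,24,25,26,27,28,29,30,31}
step 11: x <- ((-3 // 2) + max(x, -2)) {10,11,12,13,14,15,16,17,18,19,20,21,22,23,24,25,26,27,28,29,30,31}
step 12: z <- (z + 3)                 {10,11,12,13,14,15,16,17,18,19,20,21,22,23,24,25,26,27,28,29,30,31}
step 13: eval (z < (2 + (lane // 2))) {10,11,12,13,14,15,16,17,18,19,20,21,22,23,24,25,26,27,28,29,30,31}
step 14: x <- ((-3 // 2) + max(x, -2)) {16,17,18,19,20,21,22,23,24,25,26,27,28,29,30,31}
step 15: z <- (z + 3)                 {16,17,18,19,20,21,22,23,24,25,26,27,28,29,30,31}
step 16: eval (z < (2 + (lane // 2))) {16,17,18,19,20,21,22,23,24,25,26,27,28,29,30,31}
step 17: x <- ((-3 // 2) + max(x, -2)) {22,23,24,25,26,27,28,29,30,31}
step 18: z <- (z + 3)                 {22,23,24,25,26,27,28,29,30,31}
step 19: eval (z < (2 + (lane // 2))) {22,23,24,25,26,27,28,29,30,31}
step 20: x <- ((-3 // 2) + max(x, -2)) {28,29,30,31}
step 21: z <- (z + 3)                 {28,29,30,31}
step 22: eval (z < (2 + (lane // 2))) {28,29,30,31}
step 23: x <- max((0 // -3), max(x, x)) {0,1,2,3,4,5,6,7,8,9,10,11,12,13,14,15,16,17,18,19,20,21,22,23,24,25,26,27,28,29,30,31}

Answer: 24 steps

x: 0,0,0,1,0,1,2,3,4,5,4,5,6,7,8,9,8,9,10,11,12,13,12,13,14,15,16,17,16,17,18,19
z: 3,3,3,3,6,6,6,6,6,6,9,9,9,9,9,9,12,12,12,12,12,12,15,15,15,15,15,15,18,18,18,18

steps = 24; useful = 528; efficiency = 528/768 = 11/16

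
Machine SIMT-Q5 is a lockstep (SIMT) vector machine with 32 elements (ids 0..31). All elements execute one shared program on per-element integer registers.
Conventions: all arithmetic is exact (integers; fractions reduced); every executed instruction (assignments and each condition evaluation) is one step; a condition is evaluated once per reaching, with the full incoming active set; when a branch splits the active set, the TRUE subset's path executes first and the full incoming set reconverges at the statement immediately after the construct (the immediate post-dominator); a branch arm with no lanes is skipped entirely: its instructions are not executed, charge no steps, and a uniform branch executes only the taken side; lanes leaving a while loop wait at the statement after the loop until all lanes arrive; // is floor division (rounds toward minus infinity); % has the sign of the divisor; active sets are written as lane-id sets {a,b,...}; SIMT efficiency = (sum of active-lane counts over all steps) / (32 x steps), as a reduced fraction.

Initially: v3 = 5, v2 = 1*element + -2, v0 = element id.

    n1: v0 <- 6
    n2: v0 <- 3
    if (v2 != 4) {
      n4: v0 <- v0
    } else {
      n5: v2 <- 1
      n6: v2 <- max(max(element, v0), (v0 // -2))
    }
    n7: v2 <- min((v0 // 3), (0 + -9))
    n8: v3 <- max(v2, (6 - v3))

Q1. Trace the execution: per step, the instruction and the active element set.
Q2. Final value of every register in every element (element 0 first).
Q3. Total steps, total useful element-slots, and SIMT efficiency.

step 0: v0 <- 6                      {0,1,2,3,4,5,6,7,8,9,10,11,12,13,14,15,16,17,18,19,20,21,22,23,24,25,26,27,28,29,30,31}
step 1: v0 <- 3                      {0,1,2,3,4,5,6,7,8,9,10,11,12,13,14,15,16,17,18,19,20,21,22,23,24,25,26,27,28,29,30,31}
step 2: eval (v2 != 4)               {0,1,2,3,4,5,6,7,8,9,10,11,12,13,14,15,16,17,18,19,20,21,22,23,24,25,26,27,28,29,30,31}
step 3: v0 <- v0                     {0,1,2,3,4,5,7,8,9,10,11,12,13,14,15,16,17,18,19,20,21,22,23,24,25,26,27,28,29,30,31}
step 4: v2 <- 1                      {6}
step 5: v2 <- max(max(element, v0), (v0 // -2)) {6}
step 6: v2 <- min((v0 // 3), (0 + -9)) {0,1,2,3,4,5,6,7,8,9,10,11,12,13,14,15,16,17,18,19,20,21,22,23,24,25,26,27,28,29,30,31}
step 7: v3 <- max(v2, (6 - v3))      {0,1,2,3,4,5,6,7,8,9,10,11,12,13,14,15,16,17,18,19,20,21,22,23,24,25,26,27,28,29,30,31}

Answer: 8 steps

v3: 1,1,1,1,1,1,1,1,1,1,1,1,1,1,1,1,1,1,1,1,1,1,1,1,1,1,1,1,1,1,1,1
v2: -9,-9,-9,-9,-9,-9,-9,-9,-9,-9,-9,-9,-9,-9,-9,-9,-9,-9,-9,-9,-9,-9,-9,-9,-9,-9,-9,-9,-9,-9,-9,-9
v0: 3,3,3,3,3,3,3,3,3,3,3,3,3,3,3,3,3,3,3,3,3,3,3,3,3,3,3,3,3,3,3,3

steps = 8; useful = 193; efficiency = 193/256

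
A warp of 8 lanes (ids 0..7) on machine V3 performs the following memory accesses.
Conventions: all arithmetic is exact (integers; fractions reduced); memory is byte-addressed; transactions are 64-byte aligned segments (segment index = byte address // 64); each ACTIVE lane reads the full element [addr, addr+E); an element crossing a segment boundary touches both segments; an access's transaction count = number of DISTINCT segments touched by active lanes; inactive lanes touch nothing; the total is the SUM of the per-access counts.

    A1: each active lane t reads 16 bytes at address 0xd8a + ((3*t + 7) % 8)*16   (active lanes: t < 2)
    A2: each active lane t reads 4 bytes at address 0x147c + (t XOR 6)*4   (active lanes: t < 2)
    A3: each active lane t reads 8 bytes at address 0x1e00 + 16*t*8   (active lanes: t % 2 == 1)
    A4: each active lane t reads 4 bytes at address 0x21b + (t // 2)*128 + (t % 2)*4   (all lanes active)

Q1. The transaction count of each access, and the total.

A1: 3 transactions
A2: 1 transaction
A3: 4 transactions
A4: 4 transactions

Answer: 3,1,4,4; total 12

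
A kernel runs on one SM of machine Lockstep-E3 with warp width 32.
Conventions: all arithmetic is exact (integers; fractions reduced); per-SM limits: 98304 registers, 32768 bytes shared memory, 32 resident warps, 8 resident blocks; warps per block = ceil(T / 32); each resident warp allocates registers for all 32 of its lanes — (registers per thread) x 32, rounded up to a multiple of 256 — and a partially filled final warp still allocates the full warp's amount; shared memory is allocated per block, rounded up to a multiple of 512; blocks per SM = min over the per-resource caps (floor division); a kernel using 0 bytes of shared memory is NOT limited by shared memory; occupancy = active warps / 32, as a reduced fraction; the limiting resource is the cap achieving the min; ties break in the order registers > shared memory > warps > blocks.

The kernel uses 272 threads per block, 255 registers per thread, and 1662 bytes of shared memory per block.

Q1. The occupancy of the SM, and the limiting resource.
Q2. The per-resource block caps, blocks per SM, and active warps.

Answer: occupancy 9/32, limited by registers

registers: 1 block
shared memory: 16 blocks
warps: 3 blocks
blocks: 8 blocks

Answer: 1 block, 9 active warps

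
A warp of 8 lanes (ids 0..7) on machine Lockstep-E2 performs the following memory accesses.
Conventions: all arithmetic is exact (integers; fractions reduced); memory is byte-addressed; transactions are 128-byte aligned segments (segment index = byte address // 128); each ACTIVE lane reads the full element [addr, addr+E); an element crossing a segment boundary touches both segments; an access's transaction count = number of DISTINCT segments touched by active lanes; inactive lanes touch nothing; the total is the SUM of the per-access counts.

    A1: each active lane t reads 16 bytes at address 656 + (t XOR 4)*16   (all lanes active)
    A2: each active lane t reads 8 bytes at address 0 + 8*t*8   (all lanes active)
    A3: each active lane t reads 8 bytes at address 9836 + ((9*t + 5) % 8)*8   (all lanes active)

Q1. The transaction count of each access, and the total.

A1: 2 transactions
A2: 4 transactions
A3: 2 transactions

Answer: 2,4,2; total 8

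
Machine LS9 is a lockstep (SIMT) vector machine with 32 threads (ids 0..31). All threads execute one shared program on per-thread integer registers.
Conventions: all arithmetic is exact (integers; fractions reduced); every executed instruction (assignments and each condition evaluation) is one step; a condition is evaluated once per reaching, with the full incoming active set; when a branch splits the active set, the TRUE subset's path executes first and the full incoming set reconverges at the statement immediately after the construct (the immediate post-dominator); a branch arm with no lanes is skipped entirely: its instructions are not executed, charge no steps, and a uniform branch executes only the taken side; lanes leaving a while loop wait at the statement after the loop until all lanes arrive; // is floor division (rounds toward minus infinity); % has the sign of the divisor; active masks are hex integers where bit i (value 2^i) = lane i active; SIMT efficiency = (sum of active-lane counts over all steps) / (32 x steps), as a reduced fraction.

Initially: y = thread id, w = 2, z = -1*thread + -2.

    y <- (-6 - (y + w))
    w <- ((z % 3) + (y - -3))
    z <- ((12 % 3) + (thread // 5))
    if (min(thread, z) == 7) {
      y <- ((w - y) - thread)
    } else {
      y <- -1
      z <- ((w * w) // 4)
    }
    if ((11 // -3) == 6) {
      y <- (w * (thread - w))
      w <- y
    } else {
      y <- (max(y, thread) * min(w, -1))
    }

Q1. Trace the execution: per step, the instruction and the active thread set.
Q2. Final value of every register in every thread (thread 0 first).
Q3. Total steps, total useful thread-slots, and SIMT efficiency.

step 0: y <- (-6 - (y + w))          0xffffffff
step 1: w <- ((z % 3) + (y - -3))    0xffffffff
step 2: z <- ((12 % 3) + (thread // 5)) 0xffffffff
step 3: eval (min(thread, z) == 7)   0xffffffff
step 4: y <- -1                      0xffffffff
step 5: z <- ((w * w) // 4)          0xffffffff
step 6: eval ((11 // -3) == 6)       0xffffffff
step 7: y <- (max(y, thread) * min(w, -1)) 0xffffffff

Answer: 8 steps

y: 0,-6,-10,-21,-36,-40,-60,-84,-88,-117,-150,-154,-192,-234,-238,-285,-336,-340,-396,-456,-460,-525,-594,-598,-672,-750,-754,-837,-924,-928,-1020,-1116
w: -4,-6,-5,-7,-9,-8,-10,-12,-11,-13,-15,-14,-16,-18,-17,-19,-21,-20,-22,-24,-23,-25,-27,-26,-28,-30,-29,-31,-33,-32,-34,-36
z: 4,9,6,12,20,16,25,36,30,42,56,49,64,81,72,90,110,100,121,144,132,156,182,169,196,225,210,240,272,256,289,324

steps = 8; useful = 256; efficiency = 256/256 = 1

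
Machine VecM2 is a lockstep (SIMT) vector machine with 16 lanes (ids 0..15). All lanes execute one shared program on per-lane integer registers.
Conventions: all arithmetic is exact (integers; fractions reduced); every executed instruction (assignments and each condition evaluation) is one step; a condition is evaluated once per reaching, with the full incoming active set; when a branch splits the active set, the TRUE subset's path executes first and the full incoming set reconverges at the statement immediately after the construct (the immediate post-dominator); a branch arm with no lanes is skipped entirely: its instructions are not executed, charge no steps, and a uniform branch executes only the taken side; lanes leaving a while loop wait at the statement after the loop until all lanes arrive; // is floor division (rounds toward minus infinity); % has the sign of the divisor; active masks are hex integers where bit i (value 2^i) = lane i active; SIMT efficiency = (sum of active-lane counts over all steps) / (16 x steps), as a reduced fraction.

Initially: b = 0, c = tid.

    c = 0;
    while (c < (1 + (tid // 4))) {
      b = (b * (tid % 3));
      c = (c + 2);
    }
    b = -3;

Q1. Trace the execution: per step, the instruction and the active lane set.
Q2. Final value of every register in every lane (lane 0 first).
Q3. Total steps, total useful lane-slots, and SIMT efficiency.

step 0: c <- 0                       0xffff
step 1: eval (c < (1 + (tid // 4)))  0xffff
step 2: b <- (b * (tid % 3))         0xffff
step 3: c <- (c + 2)                 0xffff
step 4: eval (c < (1 + (tid // 4)))  0xffff
step 5: b <- (b * (tid % 3))         0xff00
step 6: c <- (c + 2)                 0xff00
step 7: eval (c < (1 + (tid // 4)))  0xff00
step 8: b <- -3                      0xffff

Answer: 9 steps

b: -3,-3,-3,-3,-3,-3,-3,-3,-3,-3,-3,-3,-3,-3,-3,-3
c: 2,2,2,2,2,2,2,2,4,4,4,4,4,4,4,4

steps = 9; useful = 120; efficiency = 120/144 = 5/6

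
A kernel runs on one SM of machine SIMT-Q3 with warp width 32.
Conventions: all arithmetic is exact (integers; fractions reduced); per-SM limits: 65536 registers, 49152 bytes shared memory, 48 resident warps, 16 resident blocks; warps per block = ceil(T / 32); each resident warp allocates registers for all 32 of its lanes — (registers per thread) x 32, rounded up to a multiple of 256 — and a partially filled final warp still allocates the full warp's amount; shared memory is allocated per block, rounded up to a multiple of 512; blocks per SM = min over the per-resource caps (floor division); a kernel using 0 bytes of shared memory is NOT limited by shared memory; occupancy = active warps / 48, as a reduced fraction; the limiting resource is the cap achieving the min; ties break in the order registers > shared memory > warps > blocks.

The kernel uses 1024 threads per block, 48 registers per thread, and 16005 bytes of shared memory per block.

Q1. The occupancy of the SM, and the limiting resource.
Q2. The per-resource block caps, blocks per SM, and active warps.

Answer: occupancy 2/3, limited by registers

registers: 1 block
shared memory: 3 blocks
warps: 1 block
blocks: 16 blocks

Answer: 1 block, 32 active warps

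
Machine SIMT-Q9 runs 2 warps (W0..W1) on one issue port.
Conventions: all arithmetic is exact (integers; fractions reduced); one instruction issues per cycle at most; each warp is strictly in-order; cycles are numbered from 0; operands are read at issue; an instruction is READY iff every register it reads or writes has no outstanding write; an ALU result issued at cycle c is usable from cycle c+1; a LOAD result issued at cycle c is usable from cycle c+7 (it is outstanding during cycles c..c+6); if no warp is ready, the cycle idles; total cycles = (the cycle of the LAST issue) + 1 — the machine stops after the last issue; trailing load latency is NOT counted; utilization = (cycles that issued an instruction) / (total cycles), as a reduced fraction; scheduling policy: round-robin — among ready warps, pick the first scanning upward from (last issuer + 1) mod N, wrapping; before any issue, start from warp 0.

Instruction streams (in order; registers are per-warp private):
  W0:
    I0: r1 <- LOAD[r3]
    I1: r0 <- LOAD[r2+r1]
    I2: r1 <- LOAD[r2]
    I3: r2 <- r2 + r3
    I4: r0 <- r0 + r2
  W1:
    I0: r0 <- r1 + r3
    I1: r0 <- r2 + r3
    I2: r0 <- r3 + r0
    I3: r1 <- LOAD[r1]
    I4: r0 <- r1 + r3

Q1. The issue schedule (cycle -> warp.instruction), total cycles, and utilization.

cycle 0: W0.I0
cycle 1: W1.I0
cycle 2: W1.I1
cycle 3: W1.I2
cycle 4: W1.I3
cycle 5: idle
cycle 6: idle
cycle 7: W0.I1
cycle 8: W0.I2
cycle 9: W0.I3
cycle 10: idle
cycle 11: W1.I4
cycle 12: idle
cycle 13: idle
cycle 14: W0.I4

Answer: 15 cycles, utilization 2/3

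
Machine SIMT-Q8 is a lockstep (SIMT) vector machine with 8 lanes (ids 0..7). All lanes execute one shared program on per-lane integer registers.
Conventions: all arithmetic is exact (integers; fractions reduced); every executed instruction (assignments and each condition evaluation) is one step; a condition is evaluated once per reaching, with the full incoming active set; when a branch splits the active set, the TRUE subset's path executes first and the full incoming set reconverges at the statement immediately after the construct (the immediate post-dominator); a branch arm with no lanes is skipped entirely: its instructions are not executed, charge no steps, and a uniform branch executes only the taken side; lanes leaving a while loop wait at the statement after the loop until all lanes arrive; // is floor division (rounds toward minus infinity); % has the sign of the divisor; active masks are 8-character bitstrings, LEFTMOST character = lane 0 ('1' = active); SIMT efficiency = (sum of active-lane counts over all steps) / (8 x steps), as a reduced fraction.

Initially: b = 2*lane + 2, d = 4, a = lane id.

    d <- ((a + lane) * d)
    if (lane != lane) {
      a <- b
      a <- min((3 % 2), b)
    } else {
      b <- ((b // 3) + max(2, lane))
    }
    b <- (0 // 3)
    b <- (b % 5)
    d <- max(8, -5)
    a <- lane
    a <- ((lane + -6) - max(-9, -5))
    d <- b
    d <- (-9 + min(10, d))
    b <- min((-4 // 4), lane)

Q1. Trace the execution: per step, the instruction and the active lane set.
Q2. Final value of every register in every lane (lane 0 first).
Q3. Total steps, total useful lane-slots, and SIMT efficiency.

step 0: d <- ((a + lane) * d)        11111111
step 1: eval (lane != lane)          11111111
step 2: b <- ((b // 3) + max(2, lane)) 11111111
step 3: b <- (0 // 3)                11111111
step 4: b <- (b % 5)                 11111111
step 5: d <- max(8, -5)              11111111
step 6: a <- lane                    11111111
step 7: a <- ((lane + -6) - max(-9, -5)) 11111111
step 8: d <- b                       11111111
step 9: d <- (-9 + min(10, d))       11111111
step 10: b <- min((-4 // 4), lane)    11111111

Answer: 11 steps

b: -1,-1,-1,-1,-1,-1,-1,-1
d: -9,-9,-9,-9,-9,-9,-9,-9
a: -1,0,1,2,3,4,5,6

steps = 11; useful = 88; efficiency = 88/88 = 1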